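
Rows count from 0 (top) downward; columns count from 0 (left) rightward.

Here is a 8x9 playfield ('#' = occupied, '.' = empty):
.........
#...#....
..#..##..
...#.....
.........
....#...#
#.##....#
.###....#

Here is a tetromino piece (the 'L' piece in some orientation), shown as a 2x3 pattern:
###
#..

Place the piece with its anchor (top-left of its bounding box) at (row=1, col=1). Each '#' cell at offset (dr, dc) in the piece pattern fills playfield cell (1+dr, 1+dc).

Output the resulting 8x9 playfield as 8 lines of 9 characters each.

Answer: .........
#####....
.##..##..
...#.....
.........
....#...#
#.##....#
.###....#

Derivation:
Fill (1+0,1+0) = (1,1)
Fill (1+0,1+1) = (1,2)
Fill (1+0,1+2) = (1,3)
Fill (1+1,1+0) = (2,1)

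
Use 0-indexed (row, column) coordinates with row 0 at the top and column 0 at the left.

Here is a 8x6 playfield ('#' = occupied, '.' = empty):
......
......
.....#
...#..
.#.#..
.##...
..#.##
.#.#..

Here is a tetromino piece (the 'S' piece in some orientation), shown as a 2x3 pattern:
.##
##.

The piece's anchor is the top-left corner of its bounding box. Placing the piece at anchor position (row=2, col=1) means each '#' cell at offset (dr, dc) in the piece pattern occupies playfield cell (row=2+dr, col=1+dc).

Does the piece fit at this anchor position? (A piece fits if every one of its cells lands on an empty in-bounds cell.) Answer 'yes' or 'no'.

Check each piece cell at anchor (2, 1):
  offset (0,1) -> (2,2): empty -> OK
  offset (0,2) -> (2,3): empty -> OK
  offset (1,0) -> (3,1): empty -> OK
  offset (1,1) -> (3,2): empty -> OK
All cells valid: yes

Answer: yes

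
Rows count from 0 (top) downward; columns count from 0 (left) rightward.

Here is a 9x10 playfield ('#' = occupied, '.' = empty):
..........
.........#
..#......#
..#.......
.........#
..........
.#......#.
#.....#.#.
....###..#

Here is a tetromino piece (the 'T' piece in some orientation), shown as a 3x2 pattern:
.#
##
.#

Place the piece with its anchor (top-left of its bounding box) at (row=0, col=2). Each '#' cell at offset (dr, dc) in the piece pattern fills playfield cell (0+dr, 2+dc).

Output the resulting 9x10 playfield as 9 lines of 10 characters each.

Answer: ...#......
..##.....#
..##.....#
..#.......
.........#
..........
.#......#.
#.....#.#.
....###..#

Derivation:
Fill (0+0,2+1) = (0,3)
Fill (0+1,2+0) = (1,2)
Fill (0+1,2+1) = (1,3)
Fill (0+2,2+1) = (2,3)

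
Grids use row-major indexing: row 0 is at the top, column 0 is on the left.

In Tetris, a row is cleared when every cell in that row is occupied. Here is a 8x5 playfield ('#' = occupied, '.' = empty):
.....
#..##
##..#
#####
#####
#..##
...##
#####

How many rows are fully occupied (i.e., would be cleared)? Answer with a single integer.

Answer: 3

Derivation:
Check each row:
  row 0: 5 empty cells -> not full
  row 1: 2 empty cells -> not full
  row 2: 2 empty cells -> not full
  row 3: 0 empty cells -> FULL (clear)
  row 4: 0 empty cells -> FULL (clear)
  row 5: 2 empty cells -> not full
  row 6: 3 empty cells -> not full
  row 7: 0 empty cells -> FULL (clear)
Total rows cleared: 3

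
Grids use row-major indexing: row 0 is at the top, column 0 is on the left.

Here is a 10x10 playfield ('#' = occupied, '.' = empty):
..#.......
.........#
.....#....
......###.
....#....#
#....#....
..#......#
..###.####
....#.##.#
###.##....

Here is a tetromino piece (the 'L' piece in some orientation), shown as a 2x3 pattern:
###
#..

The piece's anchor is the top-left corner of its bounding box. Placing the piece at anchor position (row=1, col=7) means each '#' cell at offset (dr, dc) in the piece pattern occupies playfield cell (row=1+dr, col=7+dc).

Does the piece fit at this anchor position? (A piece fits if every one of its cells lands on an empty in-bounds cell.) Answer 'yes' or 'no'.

Answer: no

Derivation:
Check each piece cell at anchor (1, 7):
  offset (0,0) -> (1,7): empty -> OK
  offset (0,1) -> (1,8): empty -> OK
  offset (0,2) -> (1,9): occupied ('#') -> FAIL
  offset (1,0) -> (2,7): empty -> OK
All cells valid: no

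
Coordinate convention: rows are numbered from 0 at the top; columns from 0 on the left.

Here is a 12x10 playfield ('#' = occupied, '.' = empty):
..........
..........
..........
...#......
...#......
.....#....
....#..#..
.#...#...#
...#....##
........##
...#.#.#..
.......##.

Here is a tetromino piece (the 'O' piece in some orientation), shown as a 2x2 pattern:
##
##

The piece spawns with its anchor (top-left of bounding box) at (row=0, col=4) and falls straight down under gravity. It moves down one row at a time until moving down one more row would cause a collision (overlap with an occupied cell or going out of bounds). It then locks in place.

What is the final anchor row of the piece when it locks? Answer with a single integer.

Answer: 3

Derivation:
Spawn at (row=0, col=4). Try each row:
  row 0: fits
  row 1: fits
  row 2: fits
  row 3: fits
  row 4: blocked -> lock at row 3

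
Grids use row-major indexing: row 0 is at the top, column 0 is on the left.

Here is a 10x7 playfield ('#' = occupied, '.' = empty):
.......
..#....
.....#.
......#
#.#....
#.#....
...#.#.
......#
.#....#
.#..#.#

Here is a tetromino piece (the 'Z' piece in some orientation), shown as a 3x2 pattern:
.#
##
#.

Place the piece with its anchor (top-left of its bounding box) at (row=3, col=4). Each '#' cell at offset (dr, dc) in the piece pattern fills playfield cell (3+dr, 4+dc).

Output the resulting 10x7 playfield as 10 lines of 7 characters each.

Fill (3+0,4+1) = (3,5)
Fill (3+1,4+0) = (4,4)
Fill (3+1,4+1) = (4,5)
Fill (3+2,4+0) = (5,4)

Answer: .......
..#....
.....#.
.....##
#.#.##.
#.#.#..
...#.#.
......#
.#....#
.#..#.#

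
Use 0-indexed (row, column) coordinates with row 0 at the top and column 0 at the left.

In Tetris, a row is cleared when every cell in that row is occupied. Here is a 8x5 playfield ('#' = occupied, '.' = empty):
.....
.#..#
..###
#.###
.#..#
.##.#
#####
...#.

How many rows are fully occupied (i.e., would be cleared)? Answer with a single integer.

Answer: 1

Derivation:
Check each row:
  row 0: 5 empty cells -> not full
  row 1: 3 empty cells -> not full
  row 2: 2 empty cells -> not full
  row 3: 1 empty cell -> not full
  row 4: 3 empty cells -> not full
  row 5: 2 empty cells -> not full
  row 6: 0 empty cells -> FULL (clear)
  row 7: 4 empty cells -> not full
Total rows cleared: 1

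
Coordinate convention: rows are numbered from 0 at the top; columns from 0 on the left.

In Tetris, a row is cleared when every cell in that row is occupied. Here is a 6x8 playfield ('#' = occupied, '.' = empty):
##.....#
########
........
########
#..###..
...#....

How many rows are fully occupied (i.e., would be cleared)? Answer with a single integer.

Check each row:
  row 0: 5 empty cells -> not full
  row 1: 0 empty cells -> FULL (clear)
  row 2: 8 empty cells -> not full
  row 3: 0 empty cells -> FULL (clear)
  row 4: 4 empty cells -> not full
  row 5: 7 empty cells -> not full
Total rows cleared: 2

Answer: 2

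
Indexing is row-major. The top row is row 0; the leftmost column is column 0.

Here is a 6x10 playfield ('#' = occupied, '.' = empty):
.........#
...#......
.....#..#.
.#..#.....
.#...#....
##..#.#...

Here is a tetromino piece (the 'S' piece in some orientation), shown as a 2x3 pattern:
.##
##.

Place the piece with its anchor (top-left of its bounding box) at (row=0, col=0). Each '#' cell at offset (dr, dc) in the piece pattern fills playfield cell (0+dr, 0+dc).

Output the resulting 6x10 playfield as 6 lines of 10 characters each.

Fill (0+0,0+1) = (0,1)
Fill (0+0,0+2) = (0,2)
Fill (0+1,0+0) = (1,0)
Fill (0+1,0+1) = (1,1)

Answer: .##......#
##.#......
.....#..#.
.#..#.....
.#...#....
##..#.#...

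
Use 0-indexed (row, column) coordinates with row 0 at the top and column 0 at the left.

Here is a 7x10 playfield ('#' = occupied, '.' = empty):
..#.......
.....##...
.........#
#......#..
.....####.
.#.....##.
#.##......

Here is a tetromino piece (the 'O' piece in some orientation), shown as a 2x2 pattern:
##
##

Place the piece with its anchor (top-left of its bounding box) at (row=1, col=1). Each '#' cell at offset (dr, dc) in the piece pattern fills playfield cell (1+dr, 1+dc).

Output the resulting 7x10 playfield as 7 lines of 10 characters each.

Fill (1+0,1+0) = (1,1)
Fill (1+0,1+1) = (1,2)
Fill (1+1,1+0) = (2,1)
Fill (1+1,1+1) = (2,2)

Answer: ..#.......
.##..##...
.##......#
#......#..
.....####.
.#.....##.
#.##......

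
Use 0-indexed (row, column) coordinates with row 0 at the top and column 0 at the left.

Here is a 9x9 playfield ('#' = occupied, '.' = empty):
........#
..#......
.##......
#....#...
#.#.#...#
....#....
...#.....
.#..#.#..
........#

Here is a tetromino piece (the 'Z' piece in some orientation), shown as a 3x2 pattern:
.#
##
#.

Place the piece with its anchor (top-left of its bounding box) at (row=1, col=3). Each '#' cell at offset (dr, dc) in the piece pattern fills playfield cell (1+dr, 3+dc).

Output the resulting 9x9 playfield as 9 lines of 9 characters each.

Fill (1+0,3+1) = (1,4)
Fill (1+1,3+0) = (2,3)
Fill (1+1,3+1) = (2,4)
Fill (1+2,3+0) = (3,3)

Answer: ........#
..#.#....
.####....
#..#.#...
#.#.#...#
....#....
...#.....
.#..#.#..
........#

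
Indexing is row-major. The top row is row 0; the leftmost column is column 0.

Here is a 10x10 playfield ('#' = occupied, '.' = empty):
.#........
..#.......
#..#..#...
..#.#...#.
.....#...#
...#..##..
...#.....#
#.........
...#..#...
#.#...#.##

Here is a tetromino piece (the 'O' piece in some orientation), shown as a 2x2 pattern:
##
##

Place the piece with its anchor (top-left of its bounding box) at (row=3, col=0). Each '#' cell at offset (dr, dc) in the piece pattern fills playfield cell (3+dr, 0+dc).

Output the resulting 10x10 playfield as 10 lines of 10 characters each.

Answer: .#........
..#.......
#..#..#...
###.#...#.
##...#...#
...#..##..
...#.....#
#.........
...#..#...
#.#...#.##

Derivation:
Fill (3+0,0+0) = (3,0)
Fill (3+0,0+1) = (3,1)
Fill (3+1,0+0) = (4,0)
Fill (3+1,0+1) = (4,1)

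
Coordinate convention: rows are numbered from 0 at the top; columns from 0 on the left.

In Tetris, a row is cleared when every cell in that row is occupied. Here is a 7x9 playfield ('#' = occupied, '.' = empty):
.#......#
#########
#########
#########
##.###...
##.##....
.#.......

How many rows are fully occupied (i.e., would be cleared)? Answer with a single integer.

Check each row:
  row 0: 7 empty cells -> not full
  row 1: 0 empty cells -> FULL (clear)
  row 2: 0 empty cells -> FULL (clear)
  row 3: 0 empty cells -> FULL (clear)
  row 4: 4 empty cells -> not full
  row 5: 5 empty cells -> not full
  row 6: 8 empty cells -> not full
Total rows cleared: 3

Answer: 3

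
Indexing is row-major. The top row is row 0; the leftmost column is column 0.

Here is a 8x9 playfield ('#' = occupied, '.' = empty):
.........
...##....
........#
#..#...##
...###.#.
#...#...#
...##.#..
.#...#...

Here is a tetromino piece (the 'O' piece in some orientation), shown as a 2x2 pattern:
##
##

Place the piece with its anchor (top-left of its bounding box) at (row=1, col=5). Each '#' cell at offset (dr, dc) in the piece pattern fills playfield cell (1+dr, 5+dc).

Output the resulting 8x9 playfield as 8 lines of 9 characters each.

Fill (1+0,5+0) = (1,5)
Fill (1+0,5+1) = (1,6)
Fill (1+1,5+0) = (2,5)
Fill (1+1,5+1) = (2,6)

Answer: .........
...####..
.....##.#
#..#...##
...###.#.
#...#...#
...##.#..
.#...#...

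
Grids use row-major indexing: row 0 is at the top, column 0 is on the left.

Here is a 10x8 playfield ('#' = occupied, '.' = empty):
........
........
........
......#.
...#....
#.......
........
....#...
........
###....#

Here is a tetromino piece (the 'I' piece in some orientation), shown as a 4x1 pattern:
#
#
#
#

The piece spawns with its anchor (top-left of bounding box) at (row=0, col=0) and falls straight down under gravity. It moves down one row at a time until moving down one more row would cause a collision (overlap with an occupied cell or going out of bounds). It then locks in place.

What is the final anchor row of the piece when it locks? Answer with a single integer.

Spawn at (row=0, col=0). Try each row:
  row 0: fits
  row 1: fits
  row 2: blocked -> lock at row 1

Answer: 1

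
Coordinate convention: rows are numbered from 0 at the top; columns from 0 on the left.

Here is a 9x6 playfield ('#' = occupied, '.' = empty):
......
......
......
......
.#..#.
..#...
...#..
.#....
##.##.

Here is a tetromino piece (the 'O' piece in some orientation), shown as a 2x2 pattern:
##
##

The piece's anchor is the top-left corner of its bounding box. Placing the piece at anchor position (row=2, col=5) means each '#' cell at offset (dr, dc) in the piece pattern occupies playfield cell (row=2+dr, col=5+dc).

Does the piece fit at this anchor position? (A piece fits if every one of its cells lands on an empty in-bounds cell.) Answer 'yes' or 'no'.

Answer: no

Derivation:
Check each piece cell at anchor (2, 5):
  offset (0,0) -> (2,5): empty -> OK
  offset (0,1) -> (2,6): out of bounds -> FAIL
  offset (1,0) -> (3,5): empty -> OK
  offset (1,1) -> (3,6): out of bounds -> FAIL
All cells valid: no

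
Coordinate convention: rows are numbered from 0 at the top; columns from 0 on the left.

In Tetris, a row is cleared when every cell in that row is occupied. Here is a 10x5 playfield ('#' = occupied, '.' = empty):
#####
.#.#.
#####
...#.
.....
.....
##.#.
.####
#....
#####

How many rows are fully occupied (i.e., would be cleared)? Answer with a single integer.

Check each row:
  row 0: 0 empty cells -> FULL (clear)
  row 1: 3 empty cells -> not full
  row 2: 0 empty cells -> FULL (clear)
  row 3: 4 empty cells -> not full
  row 4: 5 empty cells -> not full
  row 5: 5 empty cells -> not full
  row 6: 2 empty cells -> not full
  row 7: 1 empty cell -> not full
  row 8: 4 empty cells -> not full
  row 9: 0 empty cells -> FULL (clear)
Total rows cleared: 3

Answer: 3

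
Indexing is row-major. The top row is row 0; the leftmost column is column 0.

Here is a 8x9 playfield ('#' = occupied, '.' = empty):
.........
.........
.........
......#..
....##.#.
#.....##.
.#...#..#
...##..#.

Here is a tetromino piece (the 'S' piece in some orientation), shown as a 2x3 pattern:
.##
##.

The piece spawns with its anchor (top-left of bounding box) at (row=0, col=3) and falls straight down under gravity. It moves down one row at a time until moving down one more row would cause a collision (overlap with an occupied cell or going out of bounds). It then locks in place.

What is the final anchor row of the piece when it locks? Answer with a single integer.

Answer: 2

Derivation:
Spawn at (row=0, col=3). Try each row:
  row 0: fits
  row 1: fits
  row 2: fits
  row 3: blocked -> lock at row 2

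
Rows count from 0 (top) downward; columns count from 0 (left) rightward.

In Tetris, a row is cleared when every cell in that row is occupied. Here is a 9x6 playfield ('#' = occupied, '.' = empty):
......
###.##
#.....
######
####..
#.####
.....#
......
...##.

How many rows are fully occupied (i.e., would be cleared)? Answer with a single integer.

Answer: 1

Derivation:
Check each row:
  row 0: 6 empty cells -> not full
  row 1: 1 empty cell -> not full
  row 2: 5 empty cells -> not full
  row 3: 0 empty cells -> FULL (clear)
  row 4: 2 empty cells -> not full
  row 5: 1 empty cell -> not full
  row 6: 5 empty cells -> not full
  row 7: 6 empty cells -> not full
  row 8: 4 empty cells -> not full
Total rows cleared: 1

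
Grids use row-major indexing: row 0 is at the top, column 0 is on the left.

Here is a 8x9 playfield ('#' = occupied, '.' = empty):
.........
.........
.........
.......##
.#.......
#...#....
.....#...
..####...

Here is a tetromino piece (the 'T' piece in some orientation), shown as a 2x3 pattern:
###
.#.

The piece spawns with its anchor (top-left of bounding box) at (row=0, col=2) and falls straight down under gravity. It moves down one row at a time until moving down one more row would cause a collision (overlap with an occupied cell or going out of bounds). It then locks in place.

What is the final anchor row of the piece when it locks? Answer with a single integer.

Spawn at (row=0, col=2). Try each row:
  row 0: fits
  row 1: fits
  row 2: fits
  row 3: fits
  row 4: fits
  row 5: blocked -> lock at row 4

Answer: 4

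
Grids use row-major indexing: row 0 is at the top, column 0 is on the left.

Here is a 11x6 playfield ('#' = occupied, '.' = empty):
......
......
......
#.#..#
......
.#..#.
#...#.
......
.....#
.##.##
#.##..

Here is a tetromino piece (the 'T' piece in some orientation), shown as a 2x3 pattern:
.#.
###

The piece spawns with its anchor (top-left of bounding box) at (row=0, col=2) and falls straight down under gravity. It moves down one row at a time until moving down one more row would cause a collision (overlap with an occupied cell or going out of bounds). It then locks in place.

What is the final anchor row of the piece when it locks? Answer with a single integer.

Answer: 1

Derivation:
Spawn at (row=0, col=2). Try each row:
  row 0: fits
  row 1: fits
  row 2: blocked -> lock at row 1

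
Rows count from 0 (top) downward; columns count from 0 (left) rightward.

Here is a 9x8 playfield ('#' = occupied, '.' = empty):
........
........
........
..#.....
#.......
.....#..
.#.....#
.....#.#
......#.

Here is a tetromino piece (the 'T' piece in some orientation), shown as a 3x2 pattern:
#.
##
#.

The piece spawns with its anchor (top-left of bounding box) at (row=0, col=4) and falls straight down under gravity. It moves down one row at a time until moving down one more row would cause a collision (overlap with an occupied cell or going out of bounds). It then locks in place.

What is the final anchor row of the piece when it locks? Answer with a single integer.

Answer: 3

Derivation:
Spawn at (row=0, col=4). Try each row:
  row 0: fits
  row 1: fits
  row 2: fits
  row 3: fits
  row 4: blocked -> lock at row 3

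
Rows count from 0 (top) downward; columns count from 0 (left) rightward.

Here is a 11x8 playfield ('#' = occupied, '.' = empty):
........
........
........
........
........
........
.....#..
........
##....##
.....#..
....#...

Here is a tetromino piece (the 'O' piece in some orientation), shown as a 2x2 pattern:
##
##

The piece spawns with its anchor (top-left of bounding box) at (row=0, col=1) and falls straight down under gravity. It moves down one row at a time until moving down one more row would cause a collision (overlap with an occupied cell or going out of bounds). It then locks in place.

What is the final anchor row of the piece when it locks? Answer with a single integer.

Answer: 6

Derivation:
Spawn at (row=0, col=1). Try each row:
  row 0: fits
  row 1: fits
  row 2: fits
  row 3: fits
  row 4: fits
  row 5: fits
  row 6: fits
  row 7: blocked -> lock at row 6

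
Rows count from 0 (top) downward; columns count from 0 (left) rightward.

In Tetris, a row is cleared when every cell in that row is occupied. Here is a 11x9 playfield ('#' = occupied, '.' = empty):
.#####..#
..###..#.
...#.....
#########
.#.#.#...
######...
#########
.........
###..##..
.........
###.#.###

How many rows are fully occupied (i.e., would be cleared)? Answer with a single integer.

Answer: 2

Derivation:
Check each row:
  row 0: 3 empty cells -> not full
  row 1: 5 empty cells -> not full
  row 2: 8 empty cells -> not full
  row 3: 0 empty cells -> FULL (clear)
  row 4: 6 empty cells -> not full
  row 5: 3 empty cells -> not full
  row 6: 0 empty cells -> FULL (clear)
  row 7: 9 empty cells -> not full
  row 8: 4 empty cells -> not full
  row 9: 9 empty cells -> not full
  row 10: 2 empty cells -> not full
Total rows cleared: 2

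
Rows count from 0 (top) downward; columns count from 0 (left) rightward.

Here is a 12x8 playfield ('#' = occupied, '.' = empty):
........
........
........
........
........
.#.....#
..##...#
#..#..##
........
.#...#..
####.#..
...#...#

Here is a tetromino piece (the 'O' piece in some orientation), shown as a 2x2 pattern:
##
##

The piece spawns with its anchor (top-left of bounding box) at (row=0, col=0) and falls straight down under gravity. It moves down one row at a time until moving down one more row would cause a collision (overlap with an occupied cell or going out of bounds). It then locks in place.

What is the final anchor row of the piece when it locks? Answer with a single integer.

Spawn at (row=0, col=0). Try each row:
  row 0: fits
  row 1: fits
  row 2: fits
  row 3: fits
  row 4: blocked -> lock at row 3

Answer: 3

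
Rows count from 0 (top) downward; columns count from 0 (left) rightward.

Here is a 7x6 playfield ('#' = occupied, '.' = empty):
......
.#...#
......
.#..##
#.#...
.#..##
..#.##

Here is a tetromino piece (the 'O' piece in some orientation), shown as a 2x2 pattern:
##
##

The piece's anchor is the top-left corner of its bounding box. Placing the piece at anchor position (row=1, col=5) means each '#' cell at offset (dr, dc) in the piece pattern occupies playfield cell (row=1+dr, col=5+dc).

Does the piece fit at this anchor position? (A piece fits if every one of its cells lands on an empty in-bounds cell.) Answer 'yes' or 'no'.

Answer: no

Derivation:
Check each piece cell at anchor (1, 5):
  offset (0,0) -> (1,5): occupied ('#') -> FAIL
  offset (0,1) -> (1,6): out of bounds -> FAIL
  offset (1,0) -> (2,5): empty -> OK
  offset (1,1) -> (2,6): out of bounds -> FAIL
All cells valid: no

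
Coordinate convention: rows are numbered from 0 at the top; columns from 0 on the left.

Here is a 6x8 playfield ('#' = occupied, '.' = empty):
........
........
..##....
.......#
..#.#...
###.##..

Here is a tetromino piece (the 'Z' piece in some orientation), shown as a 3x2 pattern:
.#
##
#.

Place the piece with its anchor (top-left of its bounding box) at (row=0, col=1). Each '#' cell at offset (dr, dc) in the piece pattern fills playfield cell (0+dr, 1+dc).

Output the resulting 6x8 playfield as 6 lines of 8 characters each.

Answer: ..#.....
.##.....
.###....
.......#
..#.#...
###.##..

Derivation:
Fill (0+0,1+1) = (0,2)
Fill (0+1,1+0) = (1,1)
Fill (0+1,1+1) = (1,2)
Fill (0+2,1+0) = (2,1)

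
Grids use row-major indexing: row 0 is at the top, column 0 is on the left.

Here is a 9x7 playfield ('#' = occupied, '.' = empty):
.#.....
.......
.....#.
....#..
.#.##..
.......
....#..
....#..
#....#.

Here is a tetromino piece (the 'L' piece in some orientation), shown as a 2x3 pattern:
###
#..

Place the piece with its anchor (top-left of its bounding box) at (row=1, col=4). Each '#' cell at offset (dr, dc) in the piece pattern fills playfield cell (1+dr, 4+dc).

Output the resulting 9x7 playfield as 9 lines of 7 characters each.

Fill (1+0,4+0) = (1,4)
Fill (1+0,4+1) = (1,5)
Fill (1+0,4+2) = (1,6)
Fill (1+1,4+0) = (2,4)

Answer: .#.....
....###
....##.
....#..
.#.##..
.......
....#..
....#..
#....#.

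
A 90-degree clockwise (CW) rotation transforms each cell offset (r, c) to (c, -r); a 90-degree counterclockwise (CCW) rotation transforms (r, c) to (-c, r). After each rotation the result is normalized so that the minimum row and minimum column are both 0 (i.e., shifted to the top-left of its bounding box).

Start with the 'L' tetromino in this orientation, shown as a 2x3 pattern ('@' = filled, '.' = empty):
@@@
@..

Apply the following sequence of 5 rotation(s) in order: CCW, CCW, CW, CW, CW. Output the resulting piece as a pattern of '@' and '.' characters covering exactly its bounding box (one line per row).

Answer: @@
.@
.@

Derivation:
Start:
@@@
@..
After rotation 1 (CCW):
@.
@.
@@
After rotation 2 (CCW):
..@
@@@
After rotation 3 (CW):
@.
@.
@@
After rotation 4 (CW):
@@@
@..
After rotation 5 (CW):
@@
.@
.@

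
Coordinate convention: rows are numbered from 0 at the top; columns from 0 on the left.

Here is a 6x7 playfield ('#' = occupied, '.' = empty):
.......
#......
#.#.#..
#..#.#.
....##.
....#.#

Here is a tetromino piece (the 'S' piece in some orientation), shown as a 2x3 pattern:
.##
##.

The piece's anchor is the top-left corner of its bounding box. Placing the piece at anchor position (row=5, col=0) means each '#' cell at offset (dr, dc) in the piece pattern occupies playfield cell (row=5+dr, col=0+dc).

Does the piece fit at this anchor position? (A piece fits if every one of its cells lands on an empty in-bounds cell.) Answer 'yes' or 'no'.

Answer: no

Derivation:
Check each piece cell at anchor (5, 0):
  offset (0,1) -> (5,1): empty -> OK
  offset (0,2) -> (5,2): empty -> OK
  offset (1,0) -> (6,0): out of bounds -> FAIL
  offset (1,1) -> (6,1): out of bounds -> FAIL
All cells valid: no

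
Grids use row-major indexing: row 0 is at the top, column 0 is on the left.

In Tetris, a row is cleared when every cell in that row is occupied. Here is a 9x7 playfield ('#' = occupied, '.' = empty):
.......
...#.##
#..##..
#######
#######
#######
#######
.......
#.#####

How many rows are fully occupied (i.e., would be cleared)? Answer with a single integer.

Check each row:
  row 0: 7 empty cells -> not full
  row 1: 4 empty cells -> not full
  row 2: 4 empty cells -> not full
  row 3: 0 empty cells -> FULL (clear)
  row 4: 0 empty cells -> FULL (clear)
  row 5: 0 empty cells -> FULL (clear)
  row 6: 0 empty cells -> FULL (clear)
  row 7: 7 empty cells -> not full
  row 8: 1 empty cell -> not full
Total rows cleared: 4

Answer: 4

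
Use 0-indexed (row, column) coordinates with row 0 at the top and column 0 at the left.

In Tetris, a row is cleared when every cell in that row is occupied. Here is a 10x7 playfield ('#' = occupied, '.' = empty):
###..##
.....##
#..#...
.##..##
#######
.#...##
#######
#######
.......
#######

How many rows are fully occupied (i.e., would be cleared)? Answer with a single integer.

Check each row:
  row 0: 2 empty cells -> not full
  row 1: 5 empty cells -> not full
  row 2: 5 empty cells -> not full
  row 3: 3 empty cells -> not full
  row 4: 0 empty cells -> FULL (clear)
  row 5: 4 empty cells -> not full
  row 6: 0 empty cells -> FULL (clear)
  row 7: 0 empty cells -> FULL (clear)
  row 8: 7 empty cells -> not full
  row 9: 0 empty cells -> FULL (clear)
Total rows cleared: 4

Answer: 4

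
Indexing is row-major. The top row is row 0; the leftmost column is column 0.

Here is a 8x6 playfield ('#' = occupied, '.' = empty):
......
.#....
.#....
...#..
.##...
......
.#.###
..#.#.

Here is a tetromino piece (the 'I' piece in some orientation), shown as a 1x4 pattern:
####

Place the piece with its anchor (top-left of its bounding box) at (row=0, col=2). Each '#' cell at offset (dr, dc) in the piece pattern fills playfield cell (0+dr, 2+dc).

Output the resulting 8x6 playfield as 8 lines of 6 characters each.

Answer: ..####
.#....
.#....
...#..
.##...
......
.#.###
..#.#.

Derivation:
Fill (0+0,2+0) = (0,2)
Fill (0+0,2+1) = (0,3)
Fill (0+0,2+2) = (0,4)
Fill (0+0,2+3) = (0,5)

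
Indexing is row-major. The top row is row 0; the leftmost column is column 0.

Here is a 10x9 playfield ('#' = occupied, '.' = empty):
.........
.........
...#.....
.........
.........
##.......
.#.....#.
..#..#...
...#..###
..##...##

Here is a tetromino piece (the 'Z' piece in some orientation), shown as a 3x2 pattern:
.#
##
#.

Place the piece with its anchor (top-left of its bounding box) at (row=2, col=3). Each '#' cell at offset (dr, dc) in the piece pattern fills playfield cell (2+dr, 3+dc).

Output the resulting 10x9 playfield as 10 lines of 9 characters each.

Answer: .........
.........
...##....
...##....
...#.....
##.......
.#.....#.
..#..#...
...#..###
..##...##

Derivation:
Fill (2+0,3+1) = (2,4)
Fill (2+1,3+0) = (3,3)
Fill (2+1,3+1) = (3,4)
Fill (2+2,3+0) = (4,3)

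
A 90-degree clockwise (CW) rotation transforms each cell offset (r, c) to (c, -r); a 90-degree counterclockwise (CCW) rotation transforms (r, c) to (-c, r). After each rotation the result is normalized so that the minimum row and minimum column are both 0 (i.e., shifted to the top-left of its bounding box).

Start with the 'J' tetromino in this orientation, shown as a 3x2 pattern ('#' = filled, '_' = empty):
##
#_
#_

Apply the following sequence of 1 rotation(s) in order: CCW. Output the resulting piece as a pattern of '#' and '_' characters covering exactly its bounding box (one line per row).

Start:
##
#_
#_
After rotation 1 (CCW):
#__
###

Answer: #__
###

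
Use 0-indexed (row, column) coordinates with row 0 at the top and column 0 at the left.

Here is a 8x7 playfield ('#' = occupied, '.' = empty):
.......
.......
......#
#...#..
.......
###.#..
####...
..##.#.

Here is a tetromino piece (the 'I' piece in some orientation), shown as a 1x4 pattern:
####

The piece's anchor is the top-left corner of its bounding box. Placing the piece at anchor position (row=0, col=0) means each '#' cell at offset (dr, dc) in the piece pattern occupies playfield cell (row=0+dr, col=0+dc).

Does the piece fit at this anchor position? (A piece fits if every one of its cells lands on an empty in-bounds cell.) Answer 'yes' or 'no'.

Check each piece cell at anchor (0, 0):
  offset (0,0) -> (0,0): empty -> OK
  offset (0,1) -> (0,1): empty -> OK
  offset (0,2) -> (0,2): empty -> OK
  offset (0,3) -> (0,3): empty -> OK
All cells valid: yes

Answer: yes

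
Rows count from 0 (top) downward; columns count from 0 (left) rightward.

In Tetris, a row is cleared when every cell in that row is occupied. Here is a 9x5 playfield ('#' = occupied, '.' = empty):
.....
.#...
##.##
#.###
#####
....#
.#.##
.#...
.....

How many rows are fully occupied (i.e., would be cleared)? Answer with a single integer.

Check each row:
  row 0: 5 empty cells -> not full
  row 1: 4 empty cells -> not full
  row 2: 1 empty cell -> not full
  row 3: 1 empty cell -> not full
  row 4: 0 empty cells -> FULL (clear)
  row 5: 4 empty cells -> not full
  row 6: 2 empty cells -> not full
  row 7: 4 empty cells -> not full
  row 8: 5 empty cells -> not full
Total rows cleared: 1

Answer: 1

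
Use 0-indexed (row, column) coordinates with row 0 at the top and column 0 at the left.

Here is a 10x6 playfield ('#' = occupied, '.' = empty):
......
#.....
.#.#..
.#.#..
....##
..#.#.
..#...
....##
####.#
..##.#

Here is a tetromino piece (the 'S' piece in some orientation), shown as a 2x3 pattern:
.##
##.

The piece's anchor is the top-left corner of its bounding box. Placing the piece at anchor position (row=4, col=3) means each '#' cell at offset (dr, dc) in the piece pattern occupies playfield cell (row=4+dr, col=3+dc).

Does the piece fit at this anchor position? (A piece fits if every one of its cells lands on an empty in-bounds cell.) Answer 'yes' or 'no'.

Answer: no

Derivation:
Check each piece cell at anchor (4, 3):
  offset (0,1) -> (4,4): occupied ('#') -> FAIL
  offset (0,2) -> (4,5): occupied ('#') -> FAIL
  offset (1,0) -> (5,3): empty -> OK
  offset (1,1) -> (5,4): occupied ('#') -> FAIL
All cells valid: no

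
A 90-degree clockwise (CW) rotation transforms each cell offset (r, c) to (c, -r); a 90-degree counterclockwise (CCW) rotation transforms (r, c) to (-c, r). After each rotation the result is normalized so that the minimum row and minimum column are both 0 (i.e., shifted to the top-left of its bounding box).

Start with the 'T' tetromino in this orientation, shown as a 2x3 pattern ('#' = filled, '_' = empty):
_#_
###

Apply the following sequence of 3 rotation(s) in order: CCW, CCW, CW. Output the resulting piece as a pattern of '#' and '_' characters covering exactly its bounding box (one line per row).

Start:
_#_
###
After rotation 1 (CCW):
_#
##
_#
After rotation 2 (CCW):
###
_#_
After rotation 3 (CW):
_#
##
_#

Answer: _#
##
_#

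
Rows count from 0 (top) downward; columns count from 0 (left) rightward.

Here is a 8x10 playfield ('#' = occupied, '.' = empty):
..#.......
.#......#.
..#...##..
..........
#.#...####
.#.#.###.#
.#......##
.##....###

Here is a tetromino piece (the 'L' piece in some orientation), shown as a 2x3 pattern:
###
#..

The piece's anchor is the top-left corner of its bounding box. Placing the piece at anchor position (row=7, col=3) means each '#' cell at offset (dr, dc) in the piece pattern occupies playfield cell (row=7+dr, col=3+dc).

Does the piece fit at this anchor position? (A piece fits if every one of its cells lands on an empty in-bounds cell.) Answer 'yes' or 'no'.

Check each piece cell at anchor (7, 3):
  offset (0,0) -> (7,3): empty -> OK
  offset (0,1) -> (7,4): empty -> OK
  offset (0,2) -> (7,5): empty -> OK
  offset (1,0) -> (8,3): out of bounds -> FAIL
All cells valid: no

Answer: no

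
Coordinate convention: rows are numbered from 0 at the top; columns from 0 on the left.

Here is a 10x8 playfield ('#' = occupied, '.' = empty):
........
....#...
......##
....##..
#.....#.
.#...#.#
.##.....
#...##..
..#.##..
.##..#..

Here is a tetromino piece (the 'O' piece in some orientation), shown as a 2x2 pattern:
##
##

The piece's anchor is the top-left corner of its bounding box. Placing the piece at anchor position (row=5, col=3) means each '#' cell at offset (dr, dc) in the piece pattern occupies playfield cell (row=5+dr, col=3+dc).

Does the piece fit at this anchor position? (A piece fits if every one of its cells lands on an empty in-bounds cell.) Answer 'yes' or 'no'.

Check each piece cell at anchor (5, 3):
  offset (0,0) -> (5,3): empty -> OK
  offset (0,1) -> (5,4): empty -> OK
  offset (1,0) -> (6,3): empty -> OK
  offset (1,1) -> (6,4): empty -> OK
All cells valid: yes

Answer: yes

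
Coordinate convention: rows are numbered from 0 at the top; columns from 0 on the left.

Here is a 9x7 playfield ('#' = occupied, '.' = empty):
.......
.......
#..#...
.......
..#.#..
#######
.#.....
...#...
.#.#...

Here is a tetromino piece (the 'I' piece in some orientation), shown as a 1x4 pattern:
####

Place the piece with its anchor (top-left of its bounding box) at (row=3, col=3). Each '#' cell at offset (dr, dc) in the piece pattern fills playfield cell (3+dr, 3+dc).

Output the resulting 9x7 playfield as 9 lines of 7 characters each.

Answer: .......
.......
#..#...
...####
..#.#..
#######
.#.....
...#...
.#.#...

Derivation:
Fill (3+0,3+0) = (3,3)
Fill (3+0,3+1) = (3,4)
Fill (3+0,3+2) = (3,5)
Fill (3+0,3+3) = (3,6)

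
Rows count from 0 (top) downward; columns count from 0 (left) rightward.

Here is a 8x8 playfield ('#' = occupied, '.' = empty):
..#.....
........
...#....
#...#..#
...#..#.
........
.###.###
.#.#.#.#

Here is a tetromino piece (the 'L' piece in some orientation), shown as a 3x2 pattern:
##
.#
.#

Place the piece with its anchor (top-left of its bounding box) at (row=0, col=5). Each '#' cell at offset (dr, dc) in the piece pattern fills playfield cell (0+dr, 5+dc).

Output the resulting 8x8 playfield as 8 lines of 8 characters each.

Fill (0+0,5+0) = (0,5)
Fill (0+0,5+1) = (0,6)
Fill (0+1,5+1) = (1,6)
Fill (0+2,5+1) = (2,6)

Answer: ..#..##.
......#.
...#..#.
#...#..#
...#..#.
........
.###.###
.#.#.#.#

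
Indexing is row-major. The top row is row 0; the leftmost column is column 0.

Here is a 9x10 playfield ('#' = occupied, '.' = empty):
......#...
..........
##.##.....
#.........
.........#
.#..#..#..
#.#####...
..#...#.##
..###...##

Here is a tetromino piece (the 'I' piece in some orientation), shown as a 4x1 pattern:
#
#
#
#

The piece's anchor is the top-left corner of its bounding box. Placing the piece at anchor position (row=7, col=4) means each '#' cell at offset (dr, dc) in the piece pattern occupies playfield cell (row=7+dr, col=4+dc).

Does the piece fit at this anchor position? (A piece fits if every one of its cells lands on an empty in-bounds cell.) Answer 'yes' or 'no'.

Check each piece cell at anchor (7, 4):
  offset (0,0) -> (7,4): empty -> OK
  offset (1,0) -> (8,4): occupied ('#') -> FAIL
  offset (2,0) -> (9,4): out of bounds -> FAIL
  offset (3,0) -> (10,4): out of bounds -> FAIL
All cells valid: no

Answer: no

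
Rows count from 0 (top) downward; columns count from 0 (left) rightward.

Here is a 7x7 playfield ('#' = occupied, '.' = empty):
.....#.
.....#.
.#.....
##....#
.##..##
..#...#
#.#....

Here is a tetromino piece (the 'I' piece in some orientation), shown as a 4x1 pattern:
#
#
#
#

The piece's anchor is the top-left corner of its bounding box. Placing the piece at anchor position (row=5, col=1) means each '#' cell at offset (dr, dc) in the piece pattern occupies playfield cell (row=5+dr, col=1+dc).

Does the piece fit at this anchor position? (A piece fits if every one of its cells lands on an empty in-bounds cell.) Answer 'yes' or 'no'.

Check each piece cell at anchor (5, 1):
  offset (0,0) -> (5,1): empty -> OK
  offset (1,0) -> (6,1): empty -> OK
  offset (2,0) -> (7,1): out of bounds -> FAIL
  offset (3,0) -> (8,1): out of bounds -> FAIL
All cells valid: no

Answer: no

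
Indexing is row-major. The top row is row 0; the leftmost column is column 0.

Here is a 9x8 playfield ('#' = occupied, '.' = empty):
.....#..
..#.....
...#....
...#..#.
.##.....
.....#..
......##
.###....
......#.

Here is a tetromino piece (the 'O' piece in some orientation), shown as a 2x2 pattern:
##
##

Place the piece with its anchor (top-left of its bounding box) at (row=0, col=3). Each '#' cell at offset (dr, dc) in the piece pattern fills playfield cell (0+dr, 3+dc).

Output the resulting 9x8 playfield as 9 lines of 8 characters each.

Fill (0+0,3+0) = (0,3)
Fill (0+0,3+1) = (0,4)
Fill (0+1,3+0) = (1,3)
Fill (0+1,3+1) = (1,4)

Answer: ...###..
..###...
...#....
...#..#.
.##.....
.....#..
......##
.###....
......#.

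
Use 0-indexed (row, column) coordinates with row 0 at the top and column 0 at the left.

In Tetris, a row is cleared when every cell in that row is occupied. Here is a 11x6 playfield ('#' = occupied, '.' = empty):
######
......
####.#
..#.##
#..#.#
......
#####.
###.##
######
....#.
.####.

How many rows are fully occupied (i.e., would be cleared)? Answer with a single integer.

Check each row:
  row 0: 0 empty cells -> FULL (clear)
  row 1: 6 empty cells -> not full
  row 2: 1 empty cell -> not full
  row 3: 3 empty cells -> not full
  row 4: 3 empty cells -> not full
  row 5: 6 empty cells -> not full
  row 6: 1 empty cell -> not full
  row 7: 1 empty cell -> not full
  row 8: 0 empty cells -> FULL (clear)
  row 9: 5 empty cells -> not full
  row 10: 2 empty cells -> not full
Total rows cleared: 2

Answer: 2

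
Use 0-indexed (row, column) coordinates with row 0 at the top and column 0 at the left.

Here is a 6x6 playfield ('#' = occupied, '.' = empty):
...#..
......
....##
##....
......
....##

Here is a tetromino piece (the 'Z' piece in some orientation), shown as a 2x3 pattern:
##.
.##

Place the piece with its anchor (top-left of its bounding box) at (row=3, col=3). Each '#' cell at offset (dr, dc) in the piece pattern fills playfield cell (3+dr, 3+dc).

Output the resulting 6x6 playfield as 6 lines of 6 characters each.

Answer: ...#..
......
....##
##.##.
....##
....##

Derivation:
Fill (3+0,3+0) = (3,3)
Fill (3+0,3+1) = (3,4)
Fill (3+1,3+1) = (4,4)
Fill (3+1,3+2) = (4,5)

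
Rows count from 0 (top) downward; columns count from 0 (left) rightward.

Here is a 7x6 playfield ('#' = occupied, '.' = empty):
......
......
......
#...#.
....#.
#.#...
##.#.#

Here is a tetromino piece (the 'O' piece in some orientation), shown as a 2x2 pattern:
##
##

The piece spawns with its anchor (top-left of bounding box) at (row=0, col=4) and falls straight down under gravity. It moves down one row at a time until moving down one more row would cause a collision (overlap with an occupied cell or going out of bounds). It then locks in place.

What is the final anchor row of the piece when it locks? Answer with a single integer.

Answer: 1

Derivation:
Spawn at (row=0, col=4). Try each row:
  row 0: fits
  row 1: fits
  row 2: blocked -> lock at row 1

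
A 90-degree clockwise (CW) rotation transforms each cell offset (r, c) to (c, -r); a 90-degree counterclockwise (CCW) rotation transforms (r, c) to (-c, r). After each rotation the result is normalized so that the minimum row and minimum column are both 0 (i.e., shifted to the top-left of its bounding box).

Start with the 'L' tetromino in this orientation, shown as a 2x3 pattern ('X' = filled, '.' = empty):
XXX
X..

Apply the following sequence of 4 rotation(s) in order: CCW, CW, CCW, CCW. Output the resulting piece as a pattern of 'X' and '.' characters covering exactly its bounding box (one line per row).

Start:
XXX
X..
After rotation 1 (CCW):
X.
X.
XX
After rotation 2 (CW):
XXX
X..
After rotation 3 (CCW):
X.
X.
XX
After rotation 4 (CCW):
..X
XXX

Answer: ..X
XXX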